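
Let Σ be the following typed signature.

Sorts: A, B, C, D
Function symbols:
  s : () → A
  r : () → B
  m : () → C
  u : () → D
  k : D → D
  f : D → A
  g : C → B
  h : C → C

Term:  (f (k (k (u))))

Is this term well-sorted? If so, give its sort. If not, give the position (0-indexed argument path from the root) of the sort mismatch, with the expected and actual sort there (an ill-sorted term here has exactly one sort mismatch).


      (u) : D
    (k (u)) : D
  (k (k (u))) : D
(f (k (k (u)))) : A

well-sorted; sort = A


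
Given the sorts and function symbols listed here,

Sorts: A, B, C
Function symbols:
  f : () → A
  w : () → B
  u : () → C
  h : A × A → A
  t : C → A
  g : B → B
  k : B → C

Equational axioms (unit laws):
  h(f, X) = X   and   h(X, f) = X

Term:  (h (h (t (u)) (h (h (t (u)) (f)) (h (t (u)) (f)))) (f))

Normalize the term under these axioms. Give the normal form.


normal form = (h (t (u)) (h (t (u)) (t (u))))

1. (h (h (t (u)) (h (h (t (u)) (f)) (h (t (u)) (f)))) (f))  →  (h (t (u)) (h (h (t (u)) (f)) (h (t (u)) (f))))
2. (h (t (u)) (h (h (t (u)) (f)) (h (t (u)) (f))))  →  (h (t (u)) (h (t (u)) (h (t (u)) (f))))
3. (h (t (u)) (h (t (u)) (h (t (u)) (f))))  →  (h (t (u)) (h (t (u)) (t (u))))


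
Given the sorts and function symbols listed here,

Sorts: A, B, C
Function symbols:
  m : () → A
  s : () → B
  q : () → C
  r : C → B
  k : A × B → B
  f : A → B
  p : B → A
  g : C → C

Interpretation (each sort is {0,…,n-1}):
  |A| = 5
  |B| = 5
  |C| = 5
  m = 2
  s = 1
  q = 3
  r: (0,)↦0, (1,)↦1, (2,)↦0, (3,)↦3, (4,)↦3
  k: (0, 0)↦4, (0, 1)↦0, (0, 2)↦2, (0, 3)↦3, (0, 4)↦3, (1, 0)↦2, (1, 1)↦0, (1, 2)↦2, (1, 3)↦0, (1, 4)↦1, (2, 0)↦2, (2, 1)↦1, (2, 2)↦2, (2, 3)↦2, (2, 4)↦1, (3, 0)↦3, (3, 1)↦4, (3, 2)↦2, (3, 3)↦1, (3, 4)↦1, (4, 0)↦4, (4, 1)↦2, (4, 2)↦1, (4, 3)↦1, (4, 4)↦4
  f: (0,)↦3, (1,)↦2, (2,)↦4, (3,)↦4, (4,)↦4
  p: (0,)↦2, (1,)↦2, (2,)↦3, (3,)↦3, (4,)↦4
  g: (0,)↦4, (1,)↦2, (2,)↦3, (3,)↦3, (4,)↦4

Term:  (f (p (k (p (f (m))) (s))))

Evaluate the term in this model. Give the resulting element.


  m = 2
  (f (m)) = f(2,) = 4
  (p (f (m))) = p(4,) = 4
  s = 1
  (k (p (f (m))) (s)) = k(4, 1) = 2
  (p (k (p (f (m))) (s))) = p(2,) = 3
  (f (p (k (p (f (m))) (s)))) = f(3,) = 4

value = 4


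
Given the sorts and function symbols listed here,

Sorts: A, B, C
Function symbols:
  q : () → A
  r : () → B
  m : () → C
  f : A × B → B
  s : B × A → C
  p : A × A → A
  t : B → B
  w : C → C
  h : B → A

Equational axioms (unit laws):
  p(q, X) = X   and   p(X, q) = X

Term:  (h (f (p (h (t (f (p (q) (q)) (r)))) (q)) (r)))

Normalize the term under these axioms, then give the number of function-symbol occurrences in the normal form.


size = 8

1. (h (f (p (h (t (f (p (q) (q)) (r)))) (q)) (r)))  →  (h (f (h (t (f (p (q) (q)) (r)))) (r)))
2. (h (f (h (t (f (p (q) (q)) (r)))) (r)))  →  (h (f (h (t (f (q) (r)))) (r)))
normal form: (h (f (h (t (f (q) (r)))) (r)))


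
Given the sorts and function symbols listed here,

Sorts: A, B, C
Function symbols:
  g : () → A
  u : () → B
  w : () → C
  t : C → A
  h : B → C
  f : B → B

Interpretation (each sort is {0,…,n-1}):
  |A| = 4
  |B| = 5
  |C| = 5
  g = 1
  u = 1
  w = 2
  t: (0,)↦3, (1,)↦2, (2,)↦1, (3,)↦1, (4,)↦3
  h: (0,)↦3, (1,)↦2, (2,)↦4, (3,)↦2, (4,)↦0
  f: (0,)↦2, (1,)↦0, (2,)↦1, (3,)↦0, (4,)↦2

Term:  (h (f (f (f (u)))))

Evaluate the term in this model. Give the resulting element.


  u = 1
  (f (u)) = f(1,) = 0
  (f (f (u))) = f(0,) = 2
  (f (f (f (u)))) = f(2,) = 1
  (h (f (f (f (u))))) = h(1,) = 2

value = 2


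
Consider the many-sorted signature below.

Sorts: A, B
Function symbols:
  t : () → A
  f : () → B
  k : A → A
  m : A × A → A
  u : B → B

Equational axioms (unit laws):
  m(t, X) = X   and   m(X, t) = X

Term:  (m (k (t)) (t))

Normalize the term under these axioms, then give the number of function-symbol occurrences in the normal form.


1. (m (k (t)) (t))  →  (k (t))
normal form: (k (t))

size = 2


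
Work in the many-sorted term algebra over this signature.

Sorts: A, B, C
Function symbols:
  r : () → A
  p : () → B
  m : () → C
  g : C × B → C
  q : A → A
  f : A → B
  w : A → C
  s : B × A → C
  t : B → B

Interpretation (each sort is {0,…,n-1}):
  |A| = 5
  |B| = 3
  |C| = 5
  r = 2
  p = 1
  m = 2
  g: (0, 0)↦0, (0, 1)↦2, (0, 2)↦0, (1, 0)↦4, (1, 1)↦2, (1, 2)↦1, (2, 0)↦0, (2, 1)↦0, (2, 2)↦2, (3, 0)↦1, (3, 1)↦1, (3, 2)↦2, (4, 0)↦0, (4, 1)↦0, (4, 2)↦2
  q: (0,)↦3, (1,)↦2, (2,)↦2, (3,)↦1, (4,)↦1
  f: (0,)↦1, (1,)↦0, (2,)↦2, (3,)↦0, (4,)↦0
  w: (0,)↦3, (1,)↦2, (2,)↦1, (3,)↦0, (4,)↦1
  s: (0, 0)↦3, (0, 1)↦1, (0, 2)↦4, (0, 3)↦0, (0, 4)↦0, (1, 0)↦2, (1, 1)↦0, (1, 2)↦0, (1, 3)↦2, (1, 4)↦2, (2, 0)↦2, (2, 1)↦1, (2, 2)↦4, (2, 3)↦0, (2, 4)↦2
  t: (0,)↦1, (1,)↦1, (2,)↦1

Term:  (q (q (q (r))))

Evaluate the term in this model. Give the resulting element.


value = 2

  r = 2
  (q (r)) = q(2,) = 2
  (q (q (r))) = q(2,) = 2
  (q (q (q (r)))) = q(2,) = 2


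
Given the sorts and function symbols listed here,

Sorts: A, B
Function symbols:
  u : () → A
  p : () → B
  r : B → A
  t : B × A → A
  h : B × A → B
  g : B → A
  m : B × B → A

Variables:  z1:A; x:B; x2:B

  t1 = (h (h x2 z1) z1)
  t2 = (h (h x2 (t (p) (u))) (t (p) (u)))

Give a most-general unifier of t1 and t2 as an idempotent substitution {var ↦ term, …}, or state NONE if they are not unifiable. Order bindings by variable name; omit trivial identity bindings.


{z1 ↦ (t (p) (u))}


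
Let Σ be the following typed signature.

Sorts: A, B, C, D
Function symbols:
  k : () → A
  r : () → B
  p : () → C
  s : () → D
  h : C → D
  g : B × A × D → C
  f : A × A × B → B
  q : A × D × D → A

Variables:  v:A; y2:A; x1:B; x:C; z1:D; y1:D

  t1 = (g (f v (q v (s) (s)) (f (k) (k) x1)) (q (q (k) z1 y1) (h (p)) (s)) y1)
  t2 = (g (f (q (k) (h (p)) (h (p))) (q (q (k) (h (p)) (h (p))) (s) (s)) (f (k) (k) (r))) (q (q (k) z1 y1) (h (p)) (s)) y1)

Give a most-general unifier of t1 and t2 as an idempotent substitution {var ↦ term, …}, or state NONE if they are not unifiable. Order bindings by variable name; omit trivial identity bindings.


{v ↦ (q (k) (h (p)) (h (p))), x1 ↦ (r)}


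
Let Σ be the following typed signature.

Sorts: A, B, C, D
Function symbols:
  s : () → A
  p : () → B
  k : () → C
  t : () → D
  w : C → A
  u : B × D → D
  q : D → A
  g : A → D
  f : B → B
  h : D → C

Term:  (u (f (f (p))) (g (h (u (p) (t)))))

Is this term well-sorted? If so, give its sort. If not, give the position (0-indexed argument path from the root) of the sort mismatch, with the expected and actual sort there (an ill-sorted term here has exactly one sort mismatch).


      (p) : B
    (f (p)) : B
  (f (f (p))) : B
        (p) : B
        (t) : D
      (u (p) (t)) : D
    (h (u (p) (t))) : C
  (g (h (u (p) (t)))) : ✗ arg 0 at [1, 0] has sort C, expected A

ill-sorted at position [1, 0]: expected A, got C


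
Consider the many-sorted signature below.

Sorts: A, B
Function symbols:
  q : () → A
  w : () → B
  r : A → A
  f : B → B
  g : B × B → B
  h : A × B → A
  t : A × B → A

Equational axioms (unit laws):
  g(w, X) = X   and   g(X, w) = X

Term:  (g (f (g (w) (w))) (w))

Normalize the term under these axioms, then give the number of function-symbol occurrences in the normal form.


size = 2

1. (g (f (g (w) (w))) (w))  →  (f (g (w) (w)))
2. (f (g (w) (w)))  →  (f (w))
normal form: (f (w))


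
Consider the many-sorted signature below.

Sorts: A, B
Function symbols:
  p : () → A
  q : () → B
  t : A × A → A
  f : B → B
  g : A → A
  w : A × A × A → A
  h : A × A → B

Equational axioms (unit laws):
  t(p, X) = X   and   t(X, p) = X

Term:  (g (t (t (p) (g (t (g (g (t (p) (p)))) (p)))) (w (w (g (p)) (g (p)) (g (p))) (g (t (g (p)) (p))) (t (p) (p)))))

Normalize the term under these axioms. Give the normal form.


normal form = (g (t (g (g (g (p)))) (w (w (g (p)) (g (p)) (g (p))) (g (g (p))) (p))))

1. (g (t (t (p) (g (t (g (g (t (p) (p)))) (p)))) (w (w (g (p)) (g (p)) (g (p))) (g (t (g (p)) (p))) (t (p) (p)))))  →  (g (t (g (t (g (g (t (p) (p)))) (p))) (w (w (g (p)) (g (p)) (g (p))) (g (t (g (p)) (p))) (t (p) (p)))))
2. (g (t (g (t (g (g (t (p) (p)))) (p))) (w (w (g (p)) (g (p)) (g (p))) (g (t (g (p)) (p))) (t (p) (p)))))  →  (g (t (g (g (g (t (p) (p))))) (w (w (g (p)) (g (p)) (g (p))) (g (t (g (p)) (p))) (t (p) (p)))))
3. (g (t (g (g (g (t (p) (p))))) (w (w (g (p)) (g (p)) (g (p))) (g (t (g (p)) (p))) (t (p) (p)))))  →  (g (t (g (g (g (p)))) (w (w (g (p)) (g (p)) (g (p))) (g (t (g (p)) (p))) (t (p) (p)))))
4. (g (t (g (g (g (p)))) (w (w (g (p)) (g (p)) (g (p))) (g (t (g (p)) (p))) (t (p) (p)))))  →  (g (t (g (g (g (p)))) (w (w (g (p)) (g (p)) (g (p))) (g (g (p))) (t (p) (p)))))
5. (g (t (g (g (g (p)))) (w (w (g (p)) (g (p)) (g (p))) (g (g (p))) (t (p) (p)))))  →  (g (t (g (g (g (p)))) (w (w (g (p)) (g (p)) (g (p))) (g (g (p))) (p))))


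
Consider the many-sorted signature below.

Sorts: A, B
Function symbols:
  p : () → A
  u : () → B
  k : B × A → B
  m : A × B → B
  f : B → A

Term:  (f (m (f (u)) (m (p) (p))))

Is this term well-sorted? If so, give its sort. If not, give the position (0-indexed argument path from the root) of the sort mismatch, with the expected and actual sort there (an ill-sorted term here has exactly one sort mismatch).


      (u) : B
    (f (u)) : A
      (p) : A
      (p) : A
    (m (p) (p)) : ✗ arg 1 at [0, 1, 1] has sort A, expected B

ill-sorted at position [0, 1, 1]: expected B, got A


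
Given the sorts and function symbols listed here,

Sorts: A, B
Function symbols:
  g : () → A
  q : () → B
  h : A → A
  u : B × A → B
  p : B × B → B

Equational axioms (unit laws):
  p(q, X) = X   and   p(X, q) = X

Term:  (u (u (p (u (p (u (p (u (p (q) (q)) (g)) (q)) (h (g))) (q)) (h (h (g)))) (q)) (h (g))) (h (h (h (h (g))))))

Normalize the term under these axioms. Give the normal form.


1. (u (u (p (u (p (u (p (u (p (q) (q)) (g)) (q)) (h (g))) (q)) (h (h (g)))) (q)) (h (g))) (h (h (h (h (g))))))  →  (u (u (u (p (u (p (u (p (q) (q)) (g)) (q)) (h (g))) (q)) (h (h (g)))) (h (g))) (h (h (h (h (g))))))
2. (u (u (u (p (u (p (u (p (q) (q)) (g)) (q)) (h (g))) (q)) (h (h (g)))) (h (g))) (h (h (h (h (g))))))  →  (u (u (u (u (p (u (p (q) (q)) (g)) (q)) (h (g))) (h (h (g)))) (h (g))) (h (h (h (h (g))))))
3. (u (u (u (u (p (u (p (q) (q)) (g)) (q)) (h (g))) (h (h (g)))) (h (g))) (h (h (h (h (g))))))  →  (u (u (u (u (u (p (q) (q)) (g)) (h (g))) (h (h (g)))) (h (g))) (h (h (h (h (g))))))
4. (u (u (u (u (u (p (q) (q)) (g)) (h (g))) (h (h (g)))) (h (g))) (h (h (h (h (g))))))  →  (u (u (u (u (u (q) (g)) (h (g))) (h (h (g)))) (h (g))) (h (h (h (h (g))))))

normal form = (u (u (u (u (u (q) (g)) (h (g))) (h (h (g)))) (h (g))) (h (h (h (h (g))))))


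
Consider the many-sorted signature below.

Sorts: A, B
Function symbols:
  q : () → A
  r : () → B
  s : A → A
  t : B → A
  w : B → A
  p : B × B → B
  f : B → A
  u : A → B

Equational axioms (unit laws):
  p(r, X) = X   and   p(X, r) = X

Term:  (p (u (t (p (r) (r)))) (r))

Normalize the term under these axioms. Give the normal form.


normal form = (u (t (r)))

1. (p (u (t (p (r) (r)))) (r))  →  (u (t (p (r) (r))))
2. (u (t (p (r) (r))))  →  (u (t (r)))


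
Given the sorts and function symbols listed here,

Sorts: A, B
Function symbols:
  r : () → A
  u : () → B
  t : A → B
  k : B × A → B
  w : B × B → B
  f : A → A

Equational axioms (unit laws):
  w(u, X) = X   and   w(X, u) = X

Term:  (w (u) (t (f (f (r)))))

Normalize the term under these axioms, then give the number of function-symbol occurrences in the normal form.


size = 4

1. (w (u) (t (f (f (r)))))  →  (t (f (f (r))))
normal form: (t (f (f (r))))


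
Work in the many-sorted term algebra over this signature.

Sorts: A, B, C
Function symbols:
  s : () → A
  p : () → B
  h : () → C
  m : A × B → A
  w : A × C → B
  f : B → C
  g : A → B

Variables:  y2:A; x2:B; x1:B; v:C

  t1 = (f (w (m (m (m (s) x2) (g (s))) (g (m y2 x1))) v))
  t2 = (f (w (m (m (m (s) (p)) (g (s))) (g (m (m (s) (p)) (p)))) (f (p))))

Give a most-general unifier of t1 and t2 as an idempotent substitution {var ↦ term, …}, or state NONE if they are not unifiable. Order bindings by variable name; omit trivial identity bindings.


{v ↦ (f (p)), x1 ↦ (p), x2 ↦ (p), y2 ↦ (m (s) (p))}


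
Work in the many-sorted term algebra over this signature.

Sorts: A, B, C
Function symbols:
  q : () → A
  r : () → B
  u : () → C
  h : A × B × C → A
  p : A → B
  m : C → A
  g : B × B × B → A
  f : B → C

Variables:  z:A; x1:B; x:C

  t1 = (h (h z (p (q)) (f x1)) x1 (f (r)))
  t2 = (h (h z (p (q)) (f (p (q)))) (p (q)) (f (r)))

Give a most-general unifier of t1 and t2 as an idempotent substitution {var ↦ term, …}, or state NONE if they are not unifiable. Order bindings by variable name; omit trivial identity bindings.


{x1 ↦ (p (q))}


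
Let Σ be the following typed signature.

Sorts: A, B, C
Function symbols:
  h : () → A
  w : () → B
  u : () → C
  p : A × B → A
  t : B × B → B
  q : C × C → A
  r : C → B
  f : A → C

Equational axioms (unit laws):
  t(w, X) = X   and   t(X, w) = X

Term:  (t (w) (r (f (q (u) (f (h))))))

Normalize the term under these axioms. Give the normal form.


1. (t (w) (r (f (q (u) (f (h))))))  →  (r (f (q (u) (f (h)))))

normal form = (r (f (q (u) (f (h)))))


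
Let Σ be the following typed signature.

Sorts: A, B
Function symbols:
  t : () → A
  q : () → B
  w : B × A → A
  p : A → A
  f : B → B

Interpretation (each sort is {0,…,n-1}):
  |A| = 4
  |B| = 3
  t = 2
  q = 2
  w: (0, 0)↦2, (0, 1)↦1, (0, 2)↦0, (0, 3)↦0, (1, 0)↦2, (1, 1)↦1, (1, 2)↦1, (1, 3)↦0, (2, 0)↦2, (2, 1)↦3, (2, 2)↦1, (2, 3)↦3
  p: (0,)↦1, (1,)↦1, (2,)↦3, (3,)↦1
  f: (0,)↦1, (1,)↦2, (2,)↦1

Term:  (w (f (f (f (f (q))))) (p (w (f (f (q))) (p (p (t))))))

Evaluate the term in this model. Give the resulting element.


  q = 2
  (f (q)) = f(2,) = 1
  (f (f (q))) = f(1,) = 2
  (f (f (f (q)))) = f(2,) = 1
  (f (f (f (f (q))))) = f(1,) = 2
  q = 2
  (f (q)) = f(2,) = 1
  (f (f (q))) = f(1,) = 2
  t = 2
  (p (t)) = p(2,) = 3
  (p (p (t))) = p(3,) = 1
  (w (f (f (q))) (p (p (t)))) = w(2, 1) = 3
  (p (w (f (f (q))) (p (p (t))))) = p(3,) = 1
  (w (f (f (f (f (q))))) (p (w (f (f (q))) (p (p (t)))))) = w(2, 1) = 3

value = 3


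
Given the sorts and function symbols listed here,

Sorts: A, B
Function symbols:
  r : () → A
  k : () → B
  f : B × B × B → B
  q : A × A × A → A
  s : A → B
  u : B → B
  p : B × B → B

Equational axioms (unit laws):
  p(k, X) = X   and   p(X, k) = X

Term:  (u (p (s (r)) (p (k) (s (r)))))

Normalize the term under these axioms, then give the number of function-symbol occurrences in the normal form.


1. (u (p (s (r)) (p (k) (s (r)))))  →  (u (p (s (r)) (s (r))))
normal form: (u (p (s (r)) (s (r))))

size = 6


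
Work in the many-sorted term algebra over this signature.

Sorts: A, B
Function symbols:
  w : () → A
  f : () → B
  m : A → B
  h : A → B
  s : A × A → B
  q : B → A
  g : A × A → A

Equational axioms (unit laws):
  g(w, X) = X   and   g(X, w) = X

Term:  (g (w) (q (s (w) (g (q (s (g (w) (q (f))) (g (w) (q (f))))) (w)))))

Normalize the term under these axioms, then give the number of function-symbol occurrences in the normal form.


size = 9

1. (g (w) (q (s (w) (g (q (s (g (w) (q (f))) (g (w) (q (f))))) (w)))))  →  (q (s (w) (g (q (s (g (w) (q (f))) (g (w) (q (f))))) (w))))
2. (q (s (w) (g (q (s (g (w) (q (f))) (g (w) (q (f))))) (w))))  →  (q (s (w) (q (s (g (w) (q (f))) (g (w) (q (f)))))))
3. (q (s (w) (q (s (g (w) (q (f))) (g (w) (q (f)))))))  →  (q (s (w) (q (s (q (f)) (g (w) (q (f)))))))
4. (q (s (w) (q (s (q (f)) (g (w) (q (f)))))))  →  (q (s (w) (q (s (q (f)) (q (f))))))
normal form: (q (s (w) (q (s (q (f)) (q (f))))))


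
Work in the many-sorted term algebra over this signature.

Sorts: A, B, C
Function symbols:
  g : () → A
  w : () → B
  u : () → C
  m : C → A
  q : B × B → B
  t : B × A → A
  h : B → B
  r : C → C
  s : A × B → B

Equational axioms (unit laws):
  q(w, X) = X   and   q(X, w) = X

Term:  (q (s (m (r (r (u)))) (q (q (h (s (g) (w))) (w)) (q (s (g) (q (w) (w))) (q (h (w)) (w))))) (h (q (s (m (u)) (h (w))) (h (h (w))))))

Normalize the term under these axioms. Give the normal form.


normal form = (q (s (m (r (r (u)))) (q (h (s (g) (w))) (q (s (g) (w)) (h (w))))) (h (q (s (m (u)) (h (w))) (h (h (w))))))

1. (q (s (m (r (r (u)))) (q (q (h (s (g) (w))) (w)) (q (s (g) (q (w) (w))) (q (h (w)) (w))))) (h (q (s (m (u)) (h (w))) (h (h (w))))))  →  (q (s (m (r (r (u)))) (q (h (s (g) (w))) (q (s (g) (q (w) (w))) (q (h (w)) (w))))) (h (q (s (m (u)) (h (w))) (h (h (w))))))
2. (q (s (m (r (r (u)))) (q (h (s (g) (w))) (q (s (g) (q (w) (w))) (q (h (w)) (w))))) (h (q (s (m (u)) (h (w))) (h (h (w))))))  →  (q (s (m (r (r (u)))) (q (h (s (g) (w))) (q (s (g) (w)) (q (h (w)) (w))))) (h (q (s (m (u)) (h (w))) (h (h (w))))))
3. (q (s (m (r (r (u)))) (q (h (s (g) (w))) (q (s (g) (w)) (q (h (w)) (w))))) (h (q (s (m (u)) (h (w))) (h (h (w))))))  →  (q (s (m (r (r (u)))) (q (h (s (g) (w))) (q (s (g) (w)) (h (w))))) (h (q (s (m (u)) (h (w))) (h (h (w))))))


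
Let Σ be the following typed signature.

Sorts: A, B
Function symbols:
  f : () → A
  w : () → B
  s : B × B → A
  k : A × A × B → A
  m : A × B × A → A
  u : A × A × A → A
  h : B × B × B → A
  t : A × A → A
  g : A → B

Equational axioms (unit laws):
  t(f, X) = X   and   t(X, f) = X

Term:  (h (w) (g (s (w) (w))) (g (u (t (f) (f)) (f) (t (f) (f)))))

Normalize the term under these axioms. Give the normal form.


normal form = (h (w) (g (s (w) (w))) (g (u (f) (f) (f))))

1. (h (w) (g (s (w) (w))) (g (u (t (f) (f)) (f) (t (f) (f)))))  →  (h (w) (g (s (w) (w))) (g (u (f) (f) (t (f) (f)))))
2. (h (w) (g (s (w) (w))) (g (u (f) (f) (t (f) (f)))))  →  (h (w) (g (s (w) (w))) (g (u (f) (f) (f))))


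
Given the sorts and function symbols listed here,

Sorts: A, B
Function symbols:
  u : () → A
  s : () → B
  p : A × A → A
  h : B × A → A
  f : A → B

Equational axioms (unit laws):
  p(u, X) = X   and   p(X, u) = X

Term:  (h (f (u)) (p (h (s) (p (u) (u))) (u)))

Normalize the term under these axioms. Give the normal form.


1. (h (f (u)) (p (h (s) (p (u) (u))) (u)))  →  (h (f (u)) (h (s) (p (u) (u))))
2. (h (f (u)) (h (s) (p (u) (u))))  →  (h (f (u)) (h (s) (u)))

normal form = (h (f (u)) (h (s) (u)))


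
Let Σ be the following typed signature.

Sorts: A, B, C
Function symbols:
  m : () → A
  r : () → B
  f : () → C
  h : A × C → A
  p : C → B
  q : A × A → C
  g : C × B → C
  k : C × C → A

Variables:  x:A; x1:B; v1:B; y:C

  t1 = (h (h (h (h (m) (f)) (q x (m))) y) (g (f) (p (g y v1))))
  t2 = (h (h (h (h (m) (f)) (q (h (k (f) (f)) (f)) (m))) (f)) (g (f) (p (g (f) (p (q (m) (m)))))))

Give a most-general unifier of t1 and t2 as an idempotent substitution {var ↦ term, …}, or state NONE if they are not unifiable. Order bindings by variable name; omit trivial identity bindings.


{v1 ↦ (p (q (m) (m))), x ↦ (h (k (f) (f)) (f)), y ↦ (f)}


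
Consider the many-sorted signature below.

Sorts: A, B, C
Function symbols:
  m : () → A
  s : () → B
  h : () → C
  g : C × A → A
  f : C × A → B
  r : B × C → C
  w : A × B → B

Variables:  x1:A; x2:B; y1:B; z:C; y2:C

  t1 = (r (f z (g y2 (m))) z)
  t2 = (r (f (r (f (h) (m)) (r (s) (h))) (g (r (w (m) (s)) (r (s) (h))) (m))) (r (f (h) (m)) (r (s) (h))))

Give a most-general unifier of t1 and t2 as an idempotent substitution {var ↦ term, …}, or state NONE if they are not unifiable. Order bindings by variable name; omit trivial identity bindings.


{y2 ↦ (r (w (m) (s)) (r (s) (h))), z ↦ (r (f (h) (m)) (r (s) (h)))}


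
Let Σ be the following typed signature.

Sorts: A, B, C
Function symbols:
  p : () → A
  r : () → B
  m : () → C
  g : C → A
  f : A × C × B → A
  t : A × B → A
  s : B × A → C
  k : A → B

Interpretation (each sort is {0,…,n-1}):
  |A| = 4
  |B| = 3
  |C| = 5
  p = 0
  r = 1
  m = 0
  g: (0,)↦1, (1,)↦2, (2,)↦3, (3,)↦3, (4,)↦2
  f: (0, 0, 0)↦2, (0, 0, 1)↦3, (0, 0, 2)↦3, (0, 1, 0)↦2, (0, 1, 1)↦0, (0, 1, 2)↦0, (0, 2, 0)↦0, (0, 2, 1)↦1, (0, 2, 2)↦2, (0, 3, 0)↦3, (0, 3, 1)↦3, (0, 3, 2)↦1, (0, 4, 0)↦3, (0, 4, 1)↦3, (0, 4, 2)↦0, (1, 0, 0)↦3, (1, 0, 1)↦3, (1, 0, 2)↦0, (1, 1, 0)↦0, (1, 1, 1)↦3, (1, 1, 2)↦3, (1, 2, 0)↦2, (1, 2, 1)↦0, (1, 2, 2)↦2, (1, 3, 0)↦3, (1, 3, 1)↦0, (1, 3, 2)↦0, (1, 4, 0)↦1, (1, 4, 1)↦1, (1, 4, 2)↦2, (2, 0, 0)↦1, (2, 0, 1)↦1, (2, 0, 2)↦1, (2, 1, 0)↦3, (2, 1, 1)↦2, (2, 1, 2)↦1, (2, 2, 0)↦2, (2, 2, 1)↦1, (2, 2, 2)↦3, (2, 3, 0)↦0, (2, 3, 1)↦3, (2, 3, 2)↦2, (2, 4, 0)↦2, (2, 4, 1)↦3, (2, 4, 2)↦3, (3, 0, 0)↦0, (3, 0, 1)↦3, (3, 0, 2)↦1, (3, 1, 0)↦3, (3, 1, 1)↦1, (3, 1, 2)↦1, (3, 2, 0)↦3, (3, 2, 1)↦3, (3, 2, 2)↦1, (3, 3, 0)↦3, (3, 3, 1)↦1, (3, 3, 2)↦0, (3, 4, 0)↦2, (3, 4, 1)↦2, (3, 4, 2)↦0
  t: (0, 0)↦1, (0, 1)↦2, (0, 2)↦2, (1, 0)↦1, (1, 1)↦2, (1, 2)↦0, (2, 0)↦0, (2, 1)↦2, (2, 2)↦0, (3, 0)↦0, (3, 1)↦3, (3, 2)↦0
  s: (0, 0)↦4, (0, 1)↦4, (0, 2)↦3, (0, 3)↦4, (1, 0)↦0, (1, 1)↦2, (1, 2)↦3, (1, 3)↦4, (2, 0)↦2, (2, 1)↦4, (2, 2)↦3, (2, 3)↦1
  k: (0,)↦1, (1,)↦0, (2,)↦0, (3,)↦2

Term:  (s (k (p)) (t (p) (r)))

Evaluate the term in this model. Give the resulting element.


  p = 0
  (k (p)) = k(0,) = 1
  p = 0
  r = 1
  (t (p) (r)) = t(0, 1) = 2
  (s (k (p)) (t (p) (r))) = s(1, 2) = 3

value = 3


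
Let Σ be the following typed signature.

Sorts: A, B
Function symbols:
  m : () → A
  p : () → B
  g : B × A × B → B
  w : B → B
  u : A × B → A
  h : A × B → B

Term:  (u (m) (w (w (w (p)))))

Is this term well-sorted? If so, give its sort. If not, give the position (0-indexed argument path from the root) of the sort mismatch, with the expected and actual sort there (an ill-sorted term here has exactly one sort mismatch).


well-sorted; sort = A

  (m) : A
        (p) : B
      (w (p)) : B
    (w (w (p))) : B
  (w (w (w (p)))) : B
(u (m) (w (w (w (p))))) : A


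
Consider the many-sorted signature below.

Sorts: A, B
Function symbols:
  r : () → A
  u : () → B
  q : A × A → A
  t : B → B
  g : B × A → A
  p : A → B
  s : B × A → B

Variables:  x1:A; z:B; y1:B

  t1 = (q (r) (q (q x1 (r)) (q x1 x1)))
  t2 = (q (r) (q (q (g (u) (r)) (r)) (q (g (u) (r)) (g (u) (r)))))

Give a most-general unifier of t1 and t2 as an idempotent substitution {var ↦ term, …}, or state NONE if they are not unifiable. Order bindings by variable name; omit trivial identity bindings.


{x1 ↦ (g (u) (r))}


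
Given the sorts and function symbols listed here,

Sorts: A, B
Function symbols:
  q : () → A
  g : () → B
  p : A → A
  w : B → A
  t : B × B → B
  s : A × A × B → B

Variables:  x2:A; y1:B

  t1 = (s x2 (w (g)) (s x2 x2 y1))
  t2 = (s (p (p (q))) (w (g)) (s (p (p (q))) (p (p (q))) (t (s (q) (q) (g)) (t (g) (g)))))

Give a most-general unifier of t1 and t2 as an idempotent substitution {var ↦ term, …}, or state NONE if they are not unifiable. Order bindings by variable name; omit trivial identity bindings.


{x2 ↦ (p (p (q))), y1 ↦ (t (s (q) (q) (g)) (t (g) (g)))}


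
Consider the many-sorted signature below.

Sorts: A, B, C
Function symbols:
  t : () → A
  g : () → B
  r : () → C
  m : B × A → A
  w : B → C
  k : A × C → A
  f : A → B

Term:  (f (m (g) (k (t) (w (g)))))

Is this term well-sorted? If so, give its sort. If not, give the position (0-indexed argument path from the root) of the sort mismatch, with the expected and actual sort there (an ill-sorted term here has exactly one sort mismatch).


well-sorted; sort = B

    (g) : B
      (t) : A
        (g) : B
      (w (g)) : C
    (k (t) (w (g))) : A
  (m (g) (k (t) (w (g)))) : A
(f (m (g) (k (t) (w (g))))) : B


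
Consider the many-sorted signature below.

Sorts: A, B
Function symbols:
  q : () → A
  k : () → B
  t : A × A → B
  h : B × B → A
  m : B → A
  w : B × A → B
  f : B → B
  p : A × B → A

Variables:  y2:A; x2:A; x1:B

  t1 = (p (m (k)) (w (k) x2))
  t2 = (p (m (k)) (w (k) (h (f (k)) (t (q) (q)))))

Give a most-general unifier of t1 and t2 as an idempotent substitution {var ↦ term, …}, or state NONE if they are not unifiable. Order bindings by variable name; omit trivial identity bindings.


{x2 ↦ (h (f (k)) (t (q) (q)))}


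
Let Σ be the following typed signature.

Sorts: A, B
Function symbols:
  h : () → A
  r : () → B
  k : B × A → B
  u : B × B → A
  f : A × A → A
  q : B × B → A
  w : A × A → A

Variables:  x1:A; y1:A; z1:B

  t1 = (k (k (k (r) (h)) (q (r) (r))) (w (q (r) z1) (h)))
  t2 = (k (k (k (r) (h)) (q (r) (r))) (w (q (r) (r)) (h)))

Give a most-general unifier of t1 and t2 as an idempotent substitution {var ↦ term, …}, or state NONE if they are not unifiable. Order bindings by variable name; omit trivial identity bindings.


{z1 ↦ (r)}


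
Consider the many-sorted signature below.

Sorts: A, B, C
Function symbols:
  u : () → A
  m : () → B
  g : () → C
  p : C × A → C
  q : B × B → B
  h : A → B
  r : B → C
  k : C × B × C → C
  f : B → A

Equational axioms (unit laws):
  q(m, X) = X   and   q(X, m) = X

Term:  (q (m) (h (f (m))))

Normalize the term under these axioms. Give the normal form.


1. (q (m) (h (f (m))))  →  (h (f (m)))

normal form = (h (f (m)))


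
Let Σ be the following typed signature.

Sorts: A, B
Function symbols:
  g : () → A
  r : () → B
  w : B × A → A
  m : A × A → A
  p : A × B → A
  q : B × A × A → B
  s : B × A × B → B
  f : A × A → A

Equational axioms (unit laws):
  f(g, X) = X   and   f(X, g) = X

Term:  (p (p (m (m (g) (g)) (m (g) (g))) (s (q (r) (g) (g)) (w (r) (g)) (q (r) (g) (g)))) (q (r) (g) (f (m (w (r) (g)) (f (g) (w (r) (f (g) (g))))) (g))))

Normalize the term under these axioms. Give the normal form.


1. (p (p (m (m (g) (g)) (m (g) (g))) (s (q (r) (g) (g)) (w (r) (g)) (q (r) (g) (g)))) (q (r) (g) (f (m (w (r) (g)) (f (g) (w (r) (f (g) (g))))) (g))))  →  (p (p (m (m (g) (g)) (m (g) (g))) (s (q (r) (g) (g)) (w (r) (g)) (q (r) (g) (g)))) (q (r) (g) (m (w (r) (g)) (f (g) (w (r) (f (g) (g)))))))
2. (p (p (m (m (g) (g)) (m (g) (g))) (s (q (r) (g) (g)) (w (r) (g)) (q (r) (g) (g)))) (q (r) (g) (m (w (r) (g)) (f (g) (w (r) (f (g) (g)))))))  →  (p (p (m (m (g) (g)) (m (g) (g))) (s (q (r) (g) (g)) (w (r) (g)) (q (r) (g) (g)))) (q (r) (g) (m (w (r) (g)) (w (r) (f (g) (g))))))
3. (p (p (m (m (g) (g)) (m (g) (g))) (s (q (r) (g) (g)) (w (r) (g)) (q (r) (g) (g)))) (q (r) (g) (m (w (r) (g)) (w (r) (f (g) (g))))))  →  (p (p (m (m (g) (g)) (m (g) (g))) (s (q (r) (g) (g)) (w (r) (g)) (q (r) (g) (g)))) (q (r) (g) (m (w (r) (g)) (w (r) (g)))))

normal form = (p (p (m (m (g) (g)) (m (g) (g))) (s (q (r) (g) (g)) (w (r) (g)) (q (r) (g) (g)))) (q (r) (g) (m (w (r) (g)) (w (r) (g)))))


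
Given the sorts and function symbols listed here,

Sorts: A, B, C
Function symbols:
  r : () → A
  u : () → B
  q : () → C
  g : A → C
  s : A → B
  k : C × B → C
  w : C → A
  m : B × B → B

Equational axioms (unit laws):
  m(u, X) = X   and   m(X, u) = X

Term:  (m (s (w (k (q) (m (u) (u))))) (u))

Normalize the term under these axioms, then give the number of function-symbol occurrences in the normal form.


1. (m (s (w (k (q) (m (u) (u))))) (u))  →  (s (w (k (q) (m (u) (u)))))
2. (s (w (k (q) (m (u) (u)))))  →  (s (w (k (q) (u))))
normal form: (s (w (k (q) (u))))

size = 5


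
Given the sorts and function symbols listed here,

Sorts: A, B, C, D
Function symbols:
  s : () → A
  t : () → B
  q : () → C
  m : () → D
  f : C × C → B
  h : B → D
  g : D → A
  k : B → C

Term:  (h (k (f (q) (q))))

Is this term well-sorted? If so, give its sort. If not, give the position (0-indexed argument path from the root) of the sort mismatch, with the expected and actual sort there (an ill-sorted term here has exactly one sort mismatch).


ill-sorted at position [0]: expected B, got C

      (q) : C
      (q) : C
    (f (q) (q)) : B
  (k (f (q) (q))) : C
(h (k (f (q) (q)))) : ✗ arg 0 at [0] has sort C, expected B


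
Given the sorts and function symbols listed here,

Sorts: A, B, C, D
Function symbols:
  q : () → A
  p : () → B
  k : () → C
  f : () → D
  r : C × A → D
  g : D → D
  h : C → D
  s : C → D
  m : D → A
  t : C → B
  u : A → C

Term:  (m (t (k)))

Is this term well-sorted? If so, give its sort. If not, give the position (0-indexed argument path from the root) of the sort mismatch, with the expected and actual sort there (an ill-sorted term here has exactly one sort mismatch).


ill-sorted at position [0]: expected D, got B

    (k) : C
  (t (k)) : B
(m (t (k))) : ✗ arg 0 at [0] has sort B, expected D


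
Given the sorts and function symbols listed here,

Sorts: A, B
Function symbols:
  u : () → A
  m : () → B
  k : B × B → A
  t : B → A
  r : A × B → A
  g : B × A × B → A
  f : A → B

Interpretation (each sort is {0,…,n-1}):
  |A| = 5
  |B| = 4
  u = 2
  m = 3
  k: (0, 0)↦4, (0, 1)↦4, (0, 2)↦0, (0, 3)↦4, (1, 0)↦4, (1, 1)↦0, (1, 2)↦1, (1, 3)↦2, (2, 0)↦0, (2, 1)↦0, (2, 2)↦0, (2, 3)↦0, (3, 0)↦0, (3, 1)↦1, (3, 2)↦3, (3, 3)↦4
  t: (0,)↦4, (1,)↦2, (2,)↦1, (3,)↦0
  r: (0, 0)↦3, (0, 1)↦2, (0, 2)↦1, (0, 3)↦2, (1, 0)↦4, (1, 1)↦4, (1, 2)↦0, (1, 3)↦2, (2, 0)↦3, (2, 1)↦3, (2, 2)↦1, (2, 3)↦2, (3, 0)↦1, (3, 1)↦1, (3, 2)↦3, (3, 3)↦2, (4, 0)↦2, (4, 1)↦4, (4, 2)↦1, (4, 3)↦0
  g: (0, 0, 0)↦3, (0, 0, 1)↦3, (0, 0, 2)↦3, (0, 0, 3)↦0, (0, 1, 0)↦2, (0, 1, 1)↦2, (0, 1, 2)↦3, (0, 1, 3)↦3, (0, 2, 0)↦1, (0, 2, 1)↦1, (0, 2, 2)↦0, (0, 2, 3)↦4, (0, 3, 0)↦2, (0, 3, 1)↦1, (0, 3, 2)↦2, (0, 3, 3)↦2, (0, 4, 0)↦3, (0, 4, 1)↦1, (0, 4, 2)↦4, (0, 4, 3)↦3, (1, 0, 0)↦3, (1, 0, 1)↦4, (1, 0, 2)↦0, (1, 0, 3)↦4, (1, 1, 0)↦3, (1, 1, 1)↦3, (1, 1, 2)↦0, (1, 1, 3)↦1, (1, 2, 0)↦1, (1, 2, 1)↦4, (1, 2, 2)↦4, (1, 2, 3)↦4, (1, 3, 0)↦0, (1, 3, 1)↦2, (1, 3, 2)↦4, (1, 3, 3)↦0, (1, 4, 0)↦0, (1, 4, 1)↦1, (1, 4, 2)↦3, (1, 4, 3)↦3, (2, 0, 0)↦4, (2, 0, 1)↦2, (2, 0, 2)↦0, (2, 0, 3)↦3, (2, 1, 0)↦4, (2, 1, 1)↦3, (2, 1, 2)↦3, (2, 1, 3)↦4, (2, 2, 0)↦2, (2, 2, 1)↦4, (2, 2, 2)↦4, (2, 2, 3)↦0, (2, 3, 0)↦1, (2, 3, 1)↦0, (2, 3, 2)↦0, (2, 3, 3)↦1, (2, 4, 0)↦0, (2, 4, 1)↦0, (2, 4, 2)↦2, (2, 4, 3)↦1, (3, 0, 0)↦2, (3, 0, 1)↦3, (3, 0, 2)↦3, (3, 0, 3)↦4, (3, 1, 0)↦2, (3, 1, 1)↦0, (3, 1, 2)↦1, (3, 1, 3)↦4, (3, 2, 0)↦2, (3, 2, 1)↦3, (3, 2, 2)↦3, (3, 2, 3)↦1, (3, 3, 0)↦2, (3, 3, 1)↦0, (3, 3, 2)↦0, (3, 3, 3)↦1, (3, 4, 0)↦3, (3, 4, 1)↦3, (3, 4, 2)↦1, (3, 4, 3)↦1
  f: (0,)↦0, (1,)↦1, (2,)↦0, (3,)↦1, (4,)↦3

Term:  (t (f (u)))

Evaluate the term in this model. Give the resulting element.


  u = 2
  (f (u)) = f(2,) = 0
  (t (f (u))) = t(0,) = 4

value = 4


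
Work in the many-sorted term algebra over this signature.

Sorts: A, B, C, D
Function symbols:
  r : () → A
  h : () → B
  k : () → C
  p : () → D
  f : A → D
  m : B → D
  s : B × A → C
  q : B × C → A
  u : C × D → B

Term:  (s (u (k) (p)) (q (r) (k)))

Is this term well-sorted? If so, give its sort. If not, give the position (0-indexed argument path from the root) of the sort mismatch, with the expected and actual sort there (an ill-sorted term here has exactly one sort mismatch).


    (k) : C
    (p) : D
  (u (k) (p)) : B
    (r) : A
    (k) : C
  (q (r) (k)) : ✗ arg 0 at [1, 0] has sort A, expected B

ill-sorted at position [1, 0]: expected B, got A


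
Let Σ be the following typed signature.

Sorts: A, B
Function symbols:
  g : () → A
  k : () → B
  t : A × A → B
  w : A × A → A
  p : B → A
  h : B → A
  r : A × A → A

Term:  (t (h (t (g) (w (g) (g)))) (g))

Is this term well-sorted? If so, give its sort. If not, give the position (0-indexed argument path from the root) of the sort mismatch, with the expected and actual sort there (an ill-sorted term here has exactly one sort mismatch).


well-sorted; sort = B

      (g) : A
        (g) : A
        (g) : A
      (w (g) (g)) : A
    (t (g) (w (g) (g))) : B
  (h (t (g) (w (g) (g)))) : A
  (g) : A
(t (h (t (g) (w (g) (g)))) (g)) : B


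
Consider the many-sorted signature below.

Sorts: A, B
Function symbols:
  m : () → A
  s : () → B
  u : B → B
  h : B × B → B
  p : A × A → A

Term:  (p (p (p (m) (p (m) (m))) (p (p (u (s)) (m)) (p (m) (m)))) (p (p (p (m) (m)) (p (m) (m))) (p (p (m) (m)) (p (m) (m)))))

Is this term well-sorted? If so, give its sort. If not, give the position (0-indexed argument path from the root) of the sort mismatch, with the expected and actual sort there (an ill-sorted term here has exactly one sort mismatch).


ill-sorted at position [0, 1, 0, 0]: expected A, got B

      (m) : A
        (m) : A
        (m) : A
      (p (m) (m)) : A
    (p (m) (p (m) (m))) : A
          (s) : B
        (u (s)) : B
        (m) : A
      (p (u (s)) (m)) : ✗ arg 0 at [0, 1, 0, 0] has sort B, expected A
        (m) : A
        (m) : A
      (p (m) (m)) : A
        (m) : A
        (m) : A
      (p (m) (m)) : A
        (m) : A
        (m) : A
      (p (m) (m)) : A
    (p (p (m) (m)) (p (m) (m))) : A
        (m) : A
        (m) : A
      (p (m) (m)) : A
        (m) : A
        (m) : A
      (p (m) (m)) : A
    (p (p (m) (m)) (p (m) (m))) : A
  (p (p (p (m) (m)) (p (m) (m))) (p (p (m) (m)) (p (m) (m)))) : A


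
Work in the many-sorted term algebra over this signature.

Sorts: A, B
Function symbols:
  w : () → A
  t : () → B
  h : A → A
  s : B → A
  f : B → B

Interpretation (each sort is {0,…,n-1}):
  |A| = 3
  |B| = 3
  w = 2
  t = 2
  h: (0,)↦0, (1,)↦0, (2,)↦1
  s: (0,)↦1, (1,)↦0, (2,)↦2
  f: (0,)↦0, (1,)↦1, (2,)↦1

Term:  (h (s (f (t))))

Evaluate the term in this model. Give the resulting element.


  t = 2
  (f (t)) = f(2,) = 1
  (s (f (t))) = s(1,) = 0
  (h (s (f (t)))) = h(0,) = 0

value = 0


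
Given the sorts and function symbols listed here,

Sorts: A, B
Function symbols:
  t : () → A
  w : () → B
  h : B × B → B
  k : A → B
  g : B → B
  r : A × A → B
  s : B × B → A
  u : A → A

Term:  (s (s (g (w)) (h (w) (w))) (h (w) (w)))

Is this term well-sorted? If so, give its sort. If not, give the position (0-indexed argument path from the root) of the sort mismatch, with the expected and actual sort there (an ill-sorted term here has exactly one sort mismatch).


      (w) : B
    (g (w)) : B
      (w) : B
      (w) : B
    (h (w) (w)) : B
  (s (g (w)) (h (w) (w))) : A
    (w) : B
    (w) : B
  (h (w) (w)) : B
(s (s (g (w)) (h (w) (w))) (h (w) (w))) : ✗ arg 0 at [0] has sort A, expected B

ill-sorted at position [0]: expected B, got A


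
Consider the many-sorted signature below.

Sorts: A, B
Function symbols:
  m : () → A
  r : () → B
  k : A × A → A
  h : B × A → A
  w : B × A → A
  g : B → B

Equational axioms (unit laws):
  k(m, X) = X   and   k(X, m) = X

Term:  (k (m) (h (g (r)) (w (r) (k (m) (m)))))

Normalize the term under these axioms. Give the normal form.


1. (k (m) (h (g (r)) (w (r) (k (m) (m)))))  →  (h (g (r)) (w (r) (k (m) (m))))
2. (h (g (r)) (w (r) (k (m) (m))))  →  (h (g (r)) (w (r) (m)))

normal form = (h (g (r)) (w (r) (m)))


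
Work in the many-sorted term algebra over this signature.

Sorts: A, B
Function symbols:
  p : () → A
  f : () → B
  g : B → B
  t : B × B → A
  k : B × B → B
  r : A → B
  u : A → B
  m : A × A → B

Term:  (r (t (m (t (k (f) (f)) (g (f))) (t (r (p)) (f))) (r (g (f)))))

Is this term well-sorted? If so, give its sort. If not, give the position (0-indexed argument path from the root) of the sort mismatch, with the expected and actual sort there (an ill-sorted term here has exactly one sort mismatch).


          (f) : B
          (f) : B
        (k (f) (f)) : B
          (f) : B
        (g (f)) : B
      (t (k (f) (f)) (g (f))) : A
          (p) : A
        (r (p)) : B
        (f) : B
      (t (r (p)) (f)) : A
    (m (t (k (f) (f)) (g (f))) (t (r (p)) (f))) : B
        (f) : B
      (g (f)) : B
    (r (g (f))) : ✗ arg 0 at [0, 1, 0] has sort B, expected A

ill-sorted at position [0, 1, 0]: expected A, got B


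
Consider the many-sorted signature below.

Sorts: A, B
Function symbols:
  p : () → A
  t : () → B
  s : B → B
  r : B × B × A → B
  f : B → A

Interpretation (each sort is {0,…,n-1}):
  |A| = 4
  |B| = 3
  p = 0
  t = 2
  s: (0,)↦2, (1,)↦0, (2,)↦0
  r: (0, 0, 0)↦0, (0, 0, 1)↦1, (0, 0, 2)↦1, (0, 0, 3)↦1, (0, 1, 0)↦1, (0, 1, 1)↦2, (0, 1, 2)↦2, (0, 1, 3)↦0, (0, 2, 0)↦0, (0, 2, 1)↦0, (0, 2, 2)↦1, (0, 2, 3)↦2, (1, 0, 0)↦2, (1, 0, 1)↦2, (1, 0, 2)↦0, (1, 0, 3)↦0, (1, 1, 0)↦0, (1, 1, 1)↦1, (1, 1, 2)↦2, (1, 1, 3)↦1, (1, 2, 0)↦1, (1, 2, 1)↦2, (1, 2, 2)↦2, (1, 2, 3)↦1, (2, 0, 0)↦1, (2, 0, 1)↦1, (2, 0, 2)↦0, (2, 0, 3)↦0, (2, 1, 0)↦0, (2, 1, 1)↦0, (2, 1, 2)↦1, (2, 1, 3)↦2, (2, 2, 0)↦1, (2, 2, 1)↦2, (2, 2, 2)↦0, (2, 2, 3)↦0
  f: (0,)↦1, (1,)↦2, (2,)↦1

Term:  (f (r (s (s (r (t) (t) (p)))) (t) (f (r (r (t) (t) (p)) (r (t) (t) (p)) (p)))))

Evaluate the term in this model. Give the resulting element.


  t = 2
  t = 2
  p = 0
  (r (t) (t) (p)) = r(2, 2, 0) = 1
  (s (r (t) (t) (p))) = s(1,) = 0
  (s (s (r (t) (t) (p)))) = s(0,) = 2
  t = 2
  t = 2
  t = 2
  p = 0
  (r (t) (t) (p)) = r(2, 2, 0) = 1
  t = 2
  t = 2
  p = 0
  (r (t) (t) (p)) = r(2, 2, 0) = 1
  p = 0
  (r (r (t) (t) (p)) (r (t) (t) (p)) (p)) = r(1, 1, 0) = 0
  (f (r (r (t) (t) (p)) (r (t) (t) (p)) (p))) = f(0,) = 1
  (r (s (s (r (t) (t) (p)))) (t) (f (r (r (t) (t) (p)) (r (t) (t) (p)) (p)))) = r(2, 2, 1) = 2
  (f (r (s (s (r (t) (t) (p)))) (t) (f (r (r (t) (t) (p)) (r (t) (t) (p)) (p))))) = f(2,) = 1

value = 1


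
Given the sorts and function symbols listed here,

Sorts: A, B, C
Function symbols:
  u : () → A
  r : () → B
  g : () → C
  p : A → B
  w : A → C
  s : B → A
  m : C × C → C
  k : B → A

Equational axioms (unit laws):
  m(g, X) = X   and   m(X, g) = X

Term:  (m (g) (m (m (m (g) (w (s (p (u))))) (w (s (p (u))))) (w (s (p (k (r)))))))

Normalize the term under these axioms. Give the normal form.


normal form = (m (m (w (s (p (u)))) (w (s (p (u))))) (w (s (p (k (r))))))

1. (m (g) (m (m (m (g) (w (s (p (u))))) (w (s (p (u))))) (w (s (p (k (r)))))))  →  (m (m (m (g) (w (s (p (u))))) (w (s (p (u))))) (w (s (p (k (r))))))
2. (m (m (m (g) (w (s (p (u))))) (w (s (p (u))))) (w (s (p (k (r))))))  →  (m (m (w (s (p (u)))) (w (s (p (u))))) (w (s (p (k (r))))))


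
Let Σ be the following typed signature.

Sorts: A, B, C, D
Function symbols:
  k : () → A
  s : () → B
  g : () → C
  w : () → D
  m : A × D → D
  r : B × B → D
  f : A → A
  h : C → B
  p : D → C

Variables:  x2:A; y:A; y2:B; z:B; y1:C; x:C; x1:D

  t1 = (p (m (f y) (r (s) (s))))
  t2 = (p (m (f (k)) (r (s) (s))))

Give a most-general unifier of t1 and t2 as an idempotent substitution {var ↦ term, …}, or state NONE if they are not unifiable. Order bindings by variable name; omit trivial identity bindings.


{y ↦ (k)}


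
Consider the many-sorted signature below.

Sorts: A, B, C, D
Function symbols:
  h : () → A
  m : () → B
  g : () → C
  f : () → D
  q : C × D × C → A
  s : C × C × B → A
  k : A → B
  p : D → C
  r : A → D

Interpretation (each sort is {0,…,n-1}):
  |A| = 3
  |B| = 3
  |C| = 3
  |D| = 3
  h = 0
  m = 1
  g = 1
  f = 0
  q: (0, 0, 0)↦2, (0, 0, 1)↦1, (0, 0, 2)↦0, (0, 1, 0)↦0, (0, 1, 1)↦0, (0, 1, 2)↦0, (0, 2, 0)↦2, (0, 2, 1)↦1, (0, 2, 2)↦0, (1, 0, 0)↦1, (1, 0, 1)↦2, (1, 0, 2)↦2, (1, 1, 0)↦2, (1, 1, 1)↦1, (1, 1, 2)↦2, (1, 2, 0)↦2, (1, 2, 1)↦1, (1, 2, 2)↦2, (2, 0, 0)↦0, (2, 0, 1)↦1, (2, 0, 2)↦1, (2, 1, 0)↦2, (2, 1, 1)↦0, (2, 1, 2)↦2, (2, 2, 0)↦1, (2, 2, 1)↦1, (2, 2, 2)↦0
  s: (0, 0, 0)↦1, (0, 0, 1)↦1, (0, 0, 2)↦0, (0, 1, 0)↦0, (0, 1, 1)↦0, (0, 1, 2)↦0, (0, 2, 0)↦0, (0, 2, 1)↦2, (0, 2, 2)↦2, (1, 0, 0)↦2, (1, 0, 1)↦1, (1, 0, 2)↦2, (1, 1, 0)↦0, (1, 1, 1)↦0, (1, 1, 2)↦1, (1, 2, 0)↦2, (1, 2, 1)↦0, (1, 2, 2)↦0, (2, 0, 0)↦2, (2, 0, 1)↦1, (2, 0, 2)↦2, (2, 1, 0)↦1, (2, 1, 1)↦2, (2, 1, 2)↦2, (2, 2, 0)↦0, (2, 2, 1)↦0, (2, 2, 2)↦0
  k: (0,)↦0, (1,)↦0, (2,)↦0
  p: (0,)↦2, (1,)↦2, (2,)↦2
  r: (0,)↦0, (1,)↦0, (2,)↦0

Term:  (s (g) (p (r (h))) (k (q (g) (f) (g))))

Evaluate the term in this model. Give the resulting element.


value = 2

  g = 1
  h = 0
  (r (h)) = r(0,) = 0
  (p (r (h))) = p(0,) = 2
  g = 1
  f = 0
  g = 1
  (q (g) (f) (g)) = q(1, 0, 1) = 2
  (k (q (g) (f) (g))) = k(2,) = 0
  (s (g) (p (r (h))) (k (q (g) (f) (g)))) = s(1, 2, 0) = 2
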